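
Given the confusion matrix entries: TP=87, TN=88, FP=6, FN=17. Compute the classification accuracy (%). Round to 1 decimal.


Accuracy = (TP + TN) / (TP + TN + FP + FN) * 100
= (87 + 88) / (87 + 88 + 6 + 17)
= 175 / 198
= 0.8838
= 88.4%

88.4


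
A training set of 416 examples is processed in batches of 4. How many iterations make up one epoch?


Iterations per epoch = dataset_size / batch_size
= 416 / 4
= 104

104


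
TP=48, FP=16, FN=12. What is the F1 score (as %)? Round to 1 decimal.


Precision = TP / (TP + FP) = 48 / 64 = 0.75
Recall = TP / (TP + FN) = 48 / 60 = 0.8
F1 = 2 * P * R / (P + R)
= 2 * 0.75 * 0.8 / (0.75 + 0.8)
= 1.2 / 1.55
= 0.7742
As percentage: 77.4%

77.4


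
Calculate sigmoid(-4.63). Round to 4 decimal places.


sigmoid(z) = 1 / (1 + exp(-z))
exp(-(-4.63)) = exp(4.63) = 102.5141
1 + 102.5141 = 103.5141
1 / 103.5141 = 0.0097

0.0097


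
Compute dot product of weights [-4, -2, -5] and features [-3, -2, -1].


Element-wise products:
-4 * -3 = 12
-2 * -2 = 4
-5 * -1 = 5
Sum = 12 + 4 + 5
= 21

21


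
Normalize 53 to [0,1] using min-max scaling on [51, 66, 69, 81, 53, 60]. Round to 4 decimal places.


Min = 51, Max = 81
Range = 81 - 51 = 30
Scaled = (x - min) / (max - min)
= (53 - 51) / 30
= 2 / 30
= 0.0667

0.0667


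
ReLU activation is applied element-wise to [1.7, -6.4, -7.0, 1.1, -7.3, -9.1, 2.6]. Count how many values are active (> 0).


ReLU(x) = max(0, x) for each element:
ReLU(1.7) = 1.7
ReLU(-6.4) = 0
ReLU(-7.0) = 0
ReLU(1.1) = 1.1
ReLU(-7.3) = 0
ReLU(-9.1) = 0
ReLU(2.6) = 2.6
Active neurons (>0): 3

3


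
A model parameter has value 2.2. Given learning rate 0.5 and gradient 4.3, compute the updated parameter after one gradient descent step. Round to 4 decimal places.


w_new = w_old - lr * gradient
= 2.2 - 0.5 * 4.3
= 2.2 - (2.15)
= 0.0500

0.0500


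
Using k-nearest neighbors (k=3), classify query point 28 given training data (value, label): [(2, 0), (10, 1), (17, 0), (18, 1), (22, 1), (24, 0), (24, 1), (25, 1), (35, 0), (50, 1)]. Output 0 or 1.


Distances from query 28:
Point 25 (class 1): distance = 3
Point 24 (class 0): distance = 4
Point 24 (class 1): distance = 4
K=3 nearest neighbors: classes = [1, 0, 1]
Votes for class 1: 2 / 3
Majority vote => class 1

1


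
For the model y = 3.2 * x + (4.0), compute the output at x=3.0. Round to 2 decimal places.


y = 3.2 * 3.0 + (4.0)
= 9.6 + (4.0)
= 13.60

13.60


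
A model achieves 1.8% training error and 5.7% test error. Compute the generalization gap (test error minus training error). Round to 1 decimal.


Generalization gap = test_error - train_error
= 5.7 - 1.8
= 3.9%
A moderate gap.

3.9


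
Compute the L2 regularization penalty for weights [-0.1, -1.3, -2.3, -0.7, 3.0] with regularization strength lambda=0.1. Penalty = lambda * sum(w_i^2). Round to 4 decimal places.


Squaring each weight:
(-0.1)^2 = 0.01
(-1.3)^2 = 1.69
(-2.3)^2 = 5.29
(-0.7)^2 = 0.49
3.0^2 = 9.0
Sum of squares = 16.48
Penalty = 0.1 * 16.48 = 1.6480

1.6480


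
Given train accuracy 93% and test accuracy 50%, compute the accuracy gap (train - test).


Gap = train_accuracy - test_accuracy
= 93 - 50
= 43%
This large gap strongly indicates overfitting.

43


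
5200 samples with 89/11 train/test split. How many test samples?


Train samples = 5200 * 89% = 4628
Test samples = 5200 - 4628
= 572

572


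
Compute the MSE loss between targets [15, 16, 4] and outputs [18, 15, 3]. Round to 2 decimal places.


Differences: [-3, 1, 1]
Squared errors: [9, 1, 1]
Sum of squared errors = 11
MSE = 11 / 3 = 3.67

3.67


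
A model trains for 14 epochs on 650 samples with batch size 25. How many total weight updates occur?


Iterations per epoch = 650 / 25 = 26
Total updates = iterations_per_epoch * epochs
= 26 * 14
= 364

364


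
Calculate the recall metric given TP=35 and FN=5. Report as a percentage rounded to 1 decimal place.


Recall = TP / (TP + FN) * 100
= 35 / (35 + 5)
= 35 / 40
= 0.875
= 87.5%

87.5


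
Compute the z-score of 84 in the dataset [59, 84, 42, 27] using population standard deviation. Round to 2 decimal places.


Mean = (59 + 84 + 42 + 27) / 4 = 53.0
Variance = sum((x_i - mean)^2) / n = 448.5
Std = sqrt(448.5) = 21.1778
Z = (x - mean) / std
= (84 - 53.0) / 21.1778
= 31.0 / 21.1778
= 1.46

1.46


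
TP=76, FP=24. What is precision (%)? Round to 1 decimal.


Precision = TP / (TP + FP) * 100
= 76 / (76 + 24)
= 76 / 100
= 0.76
= 76.0%

76.0


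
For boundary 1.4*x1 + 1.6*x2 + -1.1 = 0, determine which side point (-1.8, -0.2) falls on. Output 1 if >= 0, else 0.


Compute 1.4 * -1.8 + 1.6 * -0.2 + -1.1
= -2.52 + -0.32 + -1.1
= -3.94
Since -3.94 < 0, the point is on the negative side.

0


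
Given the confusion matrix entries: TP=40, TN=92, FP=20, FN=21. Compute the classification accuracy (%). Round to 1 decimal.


Accuracy = (TP + TN) / (TP + TN + FP + FN) * 100
= (40 + 92) / (40 + 92 + 20 + 21)
= 132 / 173
= 0.763
= 76.3%

76.3


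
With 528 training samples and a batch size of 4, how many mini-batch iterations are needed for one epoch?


Iterations per epoch = dataset_size / batch_size
= 528 / 4
= 132

132


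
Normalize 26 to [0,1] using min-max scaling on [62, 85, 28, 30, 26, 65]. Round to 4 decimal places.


Min = 26, Max = 85
Range = 85 - 26 = 59
Scaled = (x - min) / (max - min)
= (26 - 26) / 59
= 0 / 59
= 0.0000

0.0000


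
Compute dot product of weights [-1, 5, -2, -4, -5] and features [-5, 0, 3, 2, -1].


Element-wise products:
-1 * -5 = 5
5 * 0 = 0
-2 * 3 = -6
-4 * 2 = -8
-5 * -1 = 5
Sum = 5 + 0 + -6 + -8 + 5
= -4

-4


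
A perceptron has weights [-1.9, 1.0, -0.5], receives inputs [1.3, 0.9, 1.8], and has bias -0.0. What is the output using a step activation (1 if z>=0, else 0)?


z = w . x + b
= -1.9*1.3 + 1.0*0.9 + -0.5*1.8 + -0.0
= -2.47 + 0.9 + -0.9 + -0.0
= -2.47 + -0.0
= -2.47
Since z = -2.47 < 0, output = 0

0


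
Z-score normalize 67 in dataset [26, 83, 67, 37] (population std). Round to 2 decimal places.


Mean = (26 + 83 + 67 + 37) / 4 = 53.25
Variance = sum((x_i - mean)^2) / n = 520.1875
Std = sqrt(520.1875) = 22.8076
Z = (x - mean) / std
= (67 - 53.25) / 22.8076
= 13.75 / 22.8076
= 0.60

0.60


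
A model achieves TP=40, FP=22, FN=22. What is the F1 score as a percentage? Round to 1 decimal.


Precision = TP / (TP + FP) = 40 / 62 = 0.6452
Recall = TP / (TP + FN) = 40 / 62 = 0.6452
F1 = 2 * P * R / (P + R)
= 2 * 0.6452 * 0.6452 / (0.6452 + 0.6452)
= 0.8325 / 1.2903
= 0.6452
As percentage: 64.5%

64.5


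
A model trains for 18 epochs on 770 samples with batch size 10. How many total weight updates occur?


Iterations per epoch = 770 / 10 = 77
Total updates = iterations_per_epoch * epochs
= 77 * 18
= 1386

1386


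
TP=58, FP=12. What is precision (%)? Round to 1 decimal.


Precision = TP / (TP + FP) * 100
= 58 / (58 + 12)
= 58 / 70
= 0.8286
= 82.9%

82.9


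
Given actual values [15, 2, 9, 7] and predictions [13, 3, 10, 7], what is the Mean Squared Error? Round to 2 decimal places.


Differences: [2, -1, -1, 0]
Squared errors: [4, 1, 1, 0]
Sum of squared errors = 6
MSE = 6 / 4 = 1.50

1.50


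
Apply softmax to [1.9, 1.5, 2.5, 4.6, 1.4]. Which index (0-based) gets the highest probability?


Softmax is a monotonic transformation, so it preserves the argmax.
We need to find the index of the maximum logit.
Index 0: 1.9
Index 1: 1.5
Index 2: 2.5
Index 3: 4.6
Index 4: 1.4
Maximum logit = 4.6 at index 3

3


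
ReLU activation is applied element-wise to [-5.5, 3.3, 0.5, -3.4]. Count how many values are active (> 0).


ReLU(x) = max(0, x) for each element:
ReLU(-5.5) = 0
ReLU(3.3) = 3.3
ReLU(0.5) = 0.5
ReLU(-3.4) = 0
Active neurons (>0): 2

2


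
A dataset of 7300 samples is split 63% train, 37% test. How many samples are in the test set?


Train samples = 7300 * 63% = 4599
Test samples = 7300 - 4599
= 2701

2701


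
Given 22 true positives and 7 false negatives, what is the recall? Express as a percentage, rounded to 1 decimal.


Recall = TP / (TP + FN) * 100
= 22 / (22 + 7)
= 22 / 29
= 0.7586
= 75.9%

75.9


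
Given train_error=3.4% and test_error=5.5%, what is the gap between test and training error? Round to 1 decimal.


Generalization gap = test_error - train_error
= 5.5 - 3.4
= 2.1%
A moderate gap.

2.1


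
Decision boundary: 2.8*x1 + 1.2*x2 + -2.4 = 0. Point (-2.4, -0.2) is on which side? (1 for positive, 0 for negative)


Compute 2.8 * -2.4 + 1.2 * -0.2 + -2.4
= -6.72 + -0.24 + -2.4
= -9.36
Since -9.36 < 0, the point is on the negative side.

0


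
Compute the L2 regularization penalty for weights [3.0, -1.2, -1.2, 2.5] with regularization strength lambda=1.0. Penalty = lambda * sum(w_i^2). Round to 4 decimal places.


Squaring each weight:
3.0^2 = 9.0
(-1.2)^2 = 1.44
(-1.2)^2 = 1.44
2.5^2 = 6.25
Sum of squares = 18.13
Penalty = 1.0 * 18.13 = 18.1300

18.1300


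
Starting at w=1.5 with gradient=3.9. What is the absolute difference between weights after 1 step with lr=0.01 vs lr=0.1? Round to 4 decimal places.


With lr=0.01: w_new = 1.5 - 0.01 * 3.9 = 1.461
With lr=0.1: w_new = 1.5 - 0.1 * 3.9 = 1.11
Absolute difference = |1.461 - 1.11|
= 0.3510

0.3510


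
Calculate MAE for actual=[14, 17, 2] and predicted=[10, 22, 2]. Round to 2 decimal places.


Absolute errors: [4, 5, 0]
Sum of absolute errors = 9
MAE = 9 / 3 = 3.00

3.00


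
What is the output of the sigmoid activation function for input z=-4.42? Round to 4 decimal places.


sigmoid(z) = 1 / (1 + exp(-z))
exp(-(-4.42)) = exp(4.42) = 83.0963
1 + 83.0963 = 84.0963
1 / 84.0963 = 0.0119

0.0119


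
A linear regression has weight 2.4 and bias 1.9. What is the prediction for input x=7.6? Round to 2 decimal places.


y = 2.4 * 7.6 + (1.9)
= 18.24 + (1.9)
= 20.14

20.14


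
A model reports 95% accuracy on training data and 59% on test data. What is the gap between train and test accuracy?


Gap = train_accuracy - test_accuracy
= 95 - 59
= 36%
This large gap strongly indicates overfitting.

36


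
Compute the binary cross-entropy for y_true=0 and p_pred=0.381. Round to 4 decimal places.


For y=0: Loss = -log(1-p)
= -log(1 - 0.381)
= -log(0.619)
= -(-0.4797)
= 0.4797

0.4797


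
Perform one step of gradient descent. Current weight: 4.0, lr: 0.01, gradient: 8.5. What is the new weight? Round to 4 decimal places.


w_new = w_old - lr * gradient
= 4.0 - 0.01 * 8.5
= 4.0 - (0.085)
= 3.9150

3.9150


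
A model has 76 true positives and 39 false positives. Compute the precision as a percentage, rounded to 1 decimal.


Precision = TP / (TP + FP) * 100
= 76 / (76 + 39)
= 76 / 115
= 0.6609
= 66.1%

66.1


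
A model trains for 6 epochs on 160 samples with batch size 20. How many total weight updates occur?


Iterations per epoch = 160 / 20 = 8
Total updates = iterations_per_epoch * epochs
= 8 * 6
= 48

48


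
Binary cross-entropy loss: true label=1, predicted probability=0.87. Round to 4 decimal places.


For y=1: Loss = -log(p)
= -log(0.87)
= -(-0.1393)
= 0.1393

0.1393


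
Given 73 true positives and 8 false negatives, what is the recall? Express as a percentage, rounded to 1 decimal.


Recall = TP / (TP + FN) * 100
= 73 / (73 + 8)
= 73 / 81
= 0.9012
= 90.1%

90.1


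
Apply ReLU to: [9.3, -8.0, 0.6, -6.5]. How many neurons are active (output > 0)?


ReLU(x) = max(0, x) for each element:
ReLU(9.3) = 9.3
ReLU(-8.0) = 0
ReLU(0.6) = 0.6
ReLU(-6.5) = 0
Active neurons (>0): 2

2


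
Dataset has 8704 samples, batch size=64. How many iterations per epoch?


Iterations per epoch = dataset_size / batch_size
= 8704 / 64
= 136

136


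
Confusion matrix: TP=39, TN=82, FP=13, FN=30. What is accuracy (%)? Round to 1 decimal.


Accuracy = (TP + TN) / (TP + TN + FP + FN) * 100
= (39 + 82) / (39 + 82 + 13 + 30)
= 121 / 164
= 0.7378
= 73.8%

73.8


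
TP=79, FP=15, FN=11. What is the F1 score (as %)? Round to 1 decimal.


Precision = TP / (TP + FP) = 79 / 94 = 0.8404
Recall = TP / (TP + FN) = 79 / 90 = 0.8778
F1 = 2 * P * R / (P + R)
= 2 * 0.8404 * 0.8778 / (0.8404 + 0.8778)
= 1.4754 / 1.7182
= 0.8587
As percentage: 85.9%

85.9


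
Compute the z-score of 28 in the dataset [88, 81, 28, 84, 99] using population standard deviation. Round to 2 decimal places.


Mean = (88 + 81 + 28 + 84 + 99) / 5 = 76.0
Variance = sum((x_i - mean)^2) / n = 613.2
Std = sqrt(613.2) = 24.7629
Z = (x - mean) / std
= (28 - 76.0) / 24.7629
= -48.0 / 24.7629
= -1.94

-1.94


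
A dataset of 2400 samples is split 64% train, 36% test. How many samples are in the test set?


Train samples = 2400 * 64% = 1536
Test samples = 2400 - 1536
= 864

864


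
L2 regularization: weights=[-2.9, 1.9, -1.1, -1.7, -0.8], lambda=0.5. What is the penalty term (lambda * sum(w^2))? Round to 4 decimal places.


Squaring each weight:
(-2.9)^2 = 8.41
1.9^2 = 3.61
(-1.1)^2 = 1.21
(-1.7)^2 = 2.89
(-0.8)^2 = 0.64
Sum of squares = 16.76
Penalty = 0.5 * 16.76 = 8.3800

8.3800


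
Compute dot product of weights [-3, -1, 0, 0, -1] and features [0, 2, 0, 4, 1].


Element-wise products:
-3 * 0 = 0
-1 * 2 = -2
0 * 0 = 0
0 * 4 = 0
-1 * 1 = -1
Sum = 0 + -2 + 0 + 0 + -1
= -3

-3


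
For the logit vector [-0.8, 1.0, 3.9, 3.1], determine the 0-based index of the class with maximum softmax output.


Softmax is a monotonic transformation, so it preserves the argmax.
We need to find the index of the maximum logit.
Index 0: -0.8
Index 1: 1.0
Index 2: 3.9
Index 3: 3.1
Maximum logit = 3.9 at index 2

2


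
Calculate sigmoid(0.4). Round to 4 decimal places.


sigmoid(z) = 1 / (1 + exp(-z))
exp(-(0.4)) = exp(-0.4) = 0.6703
1 + 0.6703 = 1.6703
1 / 1.6703 = 0.5987

0.5987


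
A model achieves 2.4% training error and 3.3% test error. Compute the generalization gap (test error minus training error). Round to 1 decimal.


Generalization gap = test_error - train_error
= 3.3 - 2.4
= 0.9%
A small gap suggests good generalization.

0.9


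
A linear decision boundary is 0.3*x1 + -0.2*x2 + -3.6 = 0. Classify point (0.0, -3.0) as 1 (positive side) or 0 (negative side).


Compute 0.3 * 0.0 + -0.2 * -3.0 + -3.6
= 0.0 + 0.6 + -3.6
= -3.0
Since -3.0 < 0, the point is on the negative side.

0


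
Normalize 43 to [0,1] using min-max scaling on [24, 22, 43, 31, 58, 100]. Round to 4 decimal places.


Min = 22, Max = 100
Range = 100 - 22 = 78
Scaled = (x - min) / (max - min)
= (43 - 22) / 78
= 21 / 78
= 0.2692

0.2692


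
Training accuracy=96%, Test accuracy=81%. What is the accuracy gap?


Gap = train_accuracy - test_accuracy
= 96 - 81
= 15%
This gap suggests the model is overfitting.

15


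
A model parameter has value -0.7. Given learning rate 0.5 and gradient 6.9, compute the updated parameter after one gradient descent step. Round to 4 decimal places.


w_new = w_old - lr * gradient
= -0.7 - 0.5 * 6.9
= -0.7 - (3.45)
= -4.1500

-4.1500


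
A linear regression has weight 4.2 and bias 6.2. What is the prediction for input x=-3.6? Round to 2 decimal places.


y = 4.2 * -3.6 + (6.2)
= -15.12 + (6.2)
= -8.92

-8.92


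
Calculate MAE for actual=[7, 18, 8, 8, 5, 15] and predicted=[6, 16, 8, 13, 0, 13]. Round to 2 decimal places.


Absolute errors: [1, 2, 0, 5, 5, 2]
Sum of absolute errors = 15
MAE = 15 / 6 = 2.50

2.50


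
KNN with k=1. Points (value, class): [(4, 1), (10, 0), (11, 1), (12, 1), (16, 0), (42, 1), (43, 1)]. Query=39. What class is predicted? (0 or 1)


Distances from query 39:
Point 42 (class 1): distance = 3
K=1 nearest neighbors: classes = [1]
Votes for class 1: 1 / 1
Majority vote => class 1

1


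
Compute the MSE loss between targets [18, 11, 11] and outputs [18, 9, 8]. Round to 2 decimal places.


Differences: [0, 2, 3]
Squared errors: [0, 4, 9]
Sum of squared errors = 13
MSE = 13 / 3 = 4.33

4.33


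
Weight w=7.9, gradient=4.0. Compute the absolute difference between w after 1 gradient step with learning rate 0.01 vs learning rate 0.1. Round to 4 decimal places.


With lr=0.01: w_new = 7.9 - 0.01 * 4.0 = 7.86
With lr=0.1: w_new = 7.9 - 0.1 * 4.0 = 7.5
Absolute difference = |7.86 - 7.5|
= 0.3600

0.3600


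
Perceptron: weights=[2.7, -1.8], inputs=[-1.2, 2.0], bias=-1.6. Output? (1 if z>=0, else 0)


z = w . x + b
= 2.7*-1.2 + -1.8*2.0 + -1.6
= -3.24 + -3.6 + -1.6
= -6.84 + -1.6
= -8.44
Since z = -8.44 < 0, output = 0

0


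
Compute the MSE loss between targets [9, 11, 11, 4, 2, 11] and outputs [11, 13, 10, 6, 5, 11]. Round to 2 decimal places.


Differences: [-2, -2, 1, -2, -3, 0]
Squared errors: [4, 4, 1, 4, 9, 0]
Sum of squared errors = 22
MSE = 22 / 6 = 3.67

3.67


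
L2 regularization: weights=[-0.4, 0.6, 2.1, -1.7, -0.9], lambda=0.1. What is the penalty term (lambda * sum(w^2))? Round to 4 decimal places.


Squaring each weight:
(-0.4)^2 = 0.16
0.6^2 = 0.36
2.1^2 = 4.41
(-1.7)^2 = 2.89
(-0.9)^2 = 0.81
Sum of squares = 8.63
Penalty = 0.1 * 8.63 = 0.8630

0.8630


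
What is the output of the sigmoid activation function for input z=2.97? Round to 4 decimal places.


sigmoid(z) = 1 / (1 + exp(-z))
exp(-(2.97)) = exp(-2.97) = 0.0513
1 + 0.0513 = 1.0513
1 / 1.0513 = 0.9512

0.9512


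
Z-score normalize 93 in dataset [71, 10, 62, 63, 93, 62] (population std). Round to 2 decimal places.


Mean = (71 + 10 + 62 + 63 + 93 + 62) / 6 = 60.1667
Variance = sum((x_i - mean)^2) / n = 621.1389
Std = sqrt(621.1389) = 24.9227
Z = (x - mean) / std
= (93 - 60.1667) / 24.9227
= 32.8333 / 24.9227
= 1.32

1.32


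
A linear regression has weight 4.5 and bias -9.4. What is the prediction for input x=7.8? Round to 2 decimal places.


y = 4.5 * 7.8 + (-9.4)
= 35.1 + (-9.4)
= 25.70

25.70


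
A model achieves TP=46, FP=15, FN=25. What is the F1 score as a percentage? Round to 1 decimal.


Precision = TP / (TP + FP) = 46 / 61 = 0.7541
Recall = TP / (TP + FN) = 46 / 71 = 0.6479
F1 = 2 * P * R / (P + R)
= 2 * 0.7541 * 0.6479 / (0.7541 + 0.6479)
= 0.9771 / 1.402
= 0.697
As percentage: 69.7%

69.7


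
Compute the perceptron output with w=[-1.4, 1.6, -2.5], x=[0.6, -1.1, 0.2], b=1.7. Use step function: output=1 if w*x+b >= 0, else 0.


z = w . x + b
= -1.4*0.6 + 1.6*-1.1 + -2.5*0.2 + 1.7
= -0.84 + -1.76 + -0.5 + 1.7
= -3.1 + 1.7
= -1.4
Since z = -1.4 < 0, output = 0

0


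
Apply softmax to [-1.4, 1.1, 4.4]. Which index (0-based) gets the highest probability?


Softmax is a monotonic transformation, so it preserves the argmax.
We need to find the index of the maximum logit.
Index 0: -1.4
Index 1: 1.1
Index 2: 4.4
Maximum logit = 4.4 at index 2

2


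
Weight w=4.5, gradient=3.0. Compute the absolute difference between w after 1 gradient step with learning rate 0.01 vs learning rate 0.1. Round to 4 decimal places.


With lr=0.01: w_new = 4.5 - 0.01 * 3.0 = 4.47
With lr=0.1: w_new = 4.5 - 0.1 * 3.0 = 4.2
Absolute difference = |4.47 - 4.2|
= 0.2700

0.2700


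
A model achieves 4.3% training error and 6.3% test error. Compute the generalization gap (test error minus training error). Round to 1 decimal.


Generalization gap = test_error - train_error
= 6.3 - 4.3
= 2.0%
A moderate gap.

2.0


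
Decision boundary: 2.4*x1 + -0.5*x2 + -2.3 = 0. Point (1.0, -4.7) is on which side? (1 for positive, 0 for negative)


Compute 2.4 * 1.0 + -0.5 * -4.7 + -2.3
= 2.4 + 2.35 + -2.3
= 2.45
Since 2.45 >= 0, the point is on the positive side.

1


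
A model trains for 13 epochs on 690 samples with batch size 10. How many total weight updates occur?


Iterations per epoch = 690 / 10 = 69
Total updates = iterations_per_epoch * epochs
= 69 * 13
= 897

897


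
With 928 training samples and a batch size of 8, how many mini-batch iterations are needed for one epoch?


Iterations per epoch = dataset_size / batch_size
= 928 / 8
= 116

116


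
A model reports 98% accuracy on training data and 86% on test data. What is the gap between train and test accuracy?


Gap = train_accuracy - test_accuracy
= 98 - 86
= 12%
This gap suggests the model is overfitting.

12


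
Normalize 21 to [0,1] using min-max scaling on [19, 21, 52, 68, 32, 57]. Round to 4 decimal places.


Min = 19, Max = 68
Range = 68 - 19 = 49
Scaled = (x - min) / (max - min)
= (21 - 19) / 49
= 2 / 49
= 0.0408

0.0408


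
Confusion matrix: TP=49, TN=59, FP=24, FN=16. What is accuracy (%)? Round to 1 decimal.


Accuracy = (TP + TN) / (TP + TN + FP + FN) * 100
= (49 + 59) / (49 + 59 + 24 + 16)
= 108 / 148
= 0.7297
= 73.0%

73.0


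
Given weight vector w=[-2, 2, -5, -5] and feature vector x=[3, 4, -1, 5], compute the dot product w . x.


Element-wise products:
-2 * 3 = -6
2 * 4 = 8
-5 * -1 = 5
-5 * 5 = -25
Sum = -6 + 8 + 5 + -25
= -18

-18


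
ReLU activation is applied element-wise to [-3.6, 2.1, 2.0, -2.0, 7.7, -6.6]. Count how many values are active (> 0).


ReLU(x) = max(0, x) for each element:
ReLU(-3.6) = 0
ReLU(2.1) = 2.1
ReLU(2.0) = 2.0
ReLU(-2.0) = 0
ReLU(7.7) = 7.7
ReLU(-6.6) = 0
Active neurons (>0): 3

3


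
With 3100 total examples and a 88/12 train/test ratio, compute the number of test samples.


Train samples = 3100 * 88% = 2728
Test samples = 3100 - 2728
= 372

372


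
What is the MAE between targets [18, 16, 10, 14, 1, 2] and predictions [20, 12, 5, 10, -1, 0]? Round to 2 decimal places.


Absolute errors: [2, 4, 5, 4, 2, 2]
Sum of absolute errors = 19
MAE = 19 / 6 = 3.17

3.17


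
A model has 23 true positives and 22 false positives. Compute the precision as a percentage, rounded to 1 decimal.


Precision = TP / (TP + FP) * 100
= 23 / (23 + 22)
= 23 / 45
= 0.5111
= 51.1%

51.1


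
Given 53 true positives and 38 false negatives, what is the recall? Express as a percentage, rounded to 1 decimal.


Recall = TP / (TP + FN) * 100
= 53 / (53 + 38)
= 53 / 91
= 0.5824
= 58.2%

58.2


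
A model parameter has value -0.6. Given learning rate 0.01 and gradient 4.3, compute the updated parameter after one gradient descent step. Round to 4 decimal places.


w_new = w_old - lr * gradient
= -0.6 - 0.01 * 4.3
= -0.6 - (0.043)
= -0.6430

-0.6430


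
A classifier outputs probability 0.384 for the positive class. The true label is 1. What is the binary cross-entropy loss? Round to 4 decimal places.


For y=1: Loss = -log(p)
= -log(0.384)
= -(-0.9571)
= 0.9571

0.9571


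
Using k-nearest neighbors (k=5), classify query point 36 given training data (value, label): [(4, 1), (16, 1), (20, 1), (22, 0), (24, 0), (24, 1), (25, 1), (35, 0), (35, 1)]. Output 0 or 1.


Distances from query 36:
Point 35 (class 0): distance = 1
Point 35 (class 1): distance = 1
Point 25 (class 1): distance = 11
Point 24 (class 0): distance = 12
Point 24 (class 1): distance = 12
K=5 nearest neighbors: classes = [0, 1, 1, 0, 1]
Votes for class 1: 3 / 5
Majority vote => class 1

1


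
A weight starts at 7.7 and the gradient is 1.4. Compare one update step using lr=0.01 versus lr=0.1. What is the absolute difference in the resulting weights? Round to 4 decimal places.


With lr=0.01: w_new = 7.7 - 0.01 * 1.4 = 7.686
With lr=0.1: w_new = 7.7 - 0.1 * 1.4 = 7.56
Absolute difference = |7.686 - 7.56|
= 0.1260

0.1260


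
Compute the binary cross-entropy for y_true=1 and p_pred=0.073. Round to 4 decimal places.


For y=1: Loss = -log(p)
= -log(0.073)
= -(-2.6173)
= 2.6173

2.6173


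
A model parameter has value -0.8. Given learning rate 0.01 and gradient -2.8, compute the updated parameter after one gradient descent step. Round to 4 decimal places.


w_new = w_old - lr * gradient
= -0.8 - 0.01 * -2.8
= -0.8 - (-0.028)
= -0.7720

-0.7720


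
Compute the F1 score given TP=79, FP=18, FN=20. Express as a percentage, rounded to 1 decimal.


Precision = TP / (TP + FP) = 79 / 97 = 0.8144
Recall = TP / (TP + FN) = 79 / 99 = 0.798
F1 = 2 * P * R / (P + R)
= 2 * 0.8144 * 0.798 / (0.8144 + 0.798)
= 1.2998 / 1.6124
= 0.8061
As percentage: 80.6%

80.6


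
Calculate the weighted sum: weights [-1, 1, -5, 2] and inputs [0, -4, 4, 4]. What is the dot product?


Element-wise products:
-1 * 0 = 0
1 * -4 = -4
-5 * 4 = -20
2 * 4 = 8
Sum = 0 + -4 + -20 + 8
= -16

-16


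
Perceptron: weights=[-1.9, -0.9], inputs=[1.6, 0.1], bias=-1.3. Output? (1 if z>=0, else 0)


z = w . x + b
= -1.9*1.6 + -0.9*0.1 + -1.3
= -3.04 + -0.09 + -1.3
= -3.13 + -1.3
= -4.43
Since z = -4.43 < 0, output = 0

0


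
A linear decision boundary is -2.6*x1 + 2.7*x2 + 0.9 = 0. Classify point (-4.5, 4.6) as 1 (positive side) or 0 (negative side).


Compute -2.6 * -4.5 + 2.7 * 4.6 + 0.9
= 11.7 + 12.42 + 0.9
= 25.02
Since 25.02 >= 0, the point is on the positive side.

1


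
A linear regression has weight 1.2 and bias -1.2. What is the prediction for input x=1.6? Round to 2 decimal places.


y = 1.2 * 1.6 + (-1.2)
= 1.92 + (-1.2)
= 0.72

0.72


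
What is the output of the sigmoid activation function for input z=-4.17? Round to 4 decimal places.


sigmoid(z) = 1 / (1 + exp(-z))
exp(-(-4.17)) = exp(4.17) = 64.7155
1 + 64.7155 = 65.7155
1 / 65.7155 = 0.0152

0.0152


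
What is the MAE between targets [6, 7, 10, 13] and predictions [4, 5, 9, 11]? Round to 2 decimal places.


Absolute errors: [2, 2, 1, 2]
Sum of absolute errors = 7
MAE = 7 / 4 = 1.75

1.75


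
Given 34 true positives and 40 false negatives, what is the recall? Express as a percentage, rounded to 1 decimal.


Recall = TP / (TP + FN) * 100
= 34 / (34 + 40)
= 34 / 74
= 0.4595
= 45.9%

45.9


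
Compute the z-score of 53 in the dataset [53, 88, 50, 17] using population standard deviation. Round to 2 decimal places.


Mean = (53 + 88 + 50 + 17) / 4 = 52.0
Variance = sum((x_i - mean)^2) / n = 631.5
Std = sqrt(631.5) = 25.1297
Z = (x - mean) / std
= (53 - 52.0) / 25.1297
= 1.0 / 25.1297
= 0.04

0.04


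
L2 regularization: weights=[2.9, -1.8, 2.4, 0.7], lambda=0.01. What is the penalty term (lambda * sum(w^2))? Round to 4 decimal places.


Squaring each weight:
2.9^2 = 8.41
(-1.8)^2 = 3.24
2.4^2 = 5.76
0.7^2 = 0.49
Sum of squares = 17.9
Penalty = 0.01 * 17.9 = 0.1790

0.1790


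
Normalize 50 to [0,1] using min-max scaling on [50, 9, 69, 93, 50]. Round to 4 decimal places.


Min = 9, Max = 93
Range = 93 - 9 = 84
Scaled = (x - min) / (max - min)
= (50 - 9) / 84
= 41 / 84
= 0.4881

0.4881


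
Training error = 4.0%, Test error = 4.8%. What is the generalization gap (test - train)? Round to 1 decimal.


Generalization gap = test_error - train_error
= 4.8 - 4.0
= 0.8%
A small gap suggests good generalization.

0.8


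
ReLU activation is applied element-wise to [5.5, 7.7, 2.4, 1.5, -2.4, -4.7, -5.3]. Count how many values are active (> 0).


ReLU(x) = max(0, x) for each element:
ReLU(5.5) = 5.5
ReLU(7.7) = 7.7
ReLU(2.4) = 2.4
ReLU(1.5) = 1.5
ReLU(-2.4) = 0
ReLU(-4.7) = 0
ReLU(-5.3) = 0
Active neurons (>0): 4

4


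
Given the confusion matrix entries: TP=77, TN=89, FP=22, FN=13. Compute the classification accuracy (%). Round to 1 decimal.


Accuracy = (TP + TN) / (TP + TN + FP + FN) * 100
= (77 + 89) / (77 + 89 + 22 + 13)
= 166 / 201
= 0.8259
= 82.6%

82.6


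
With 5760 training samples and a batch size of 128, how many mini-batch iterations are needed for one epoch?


Iterations per epoch = dataset_size / batch_size
= 5760 / 128
= 45

45


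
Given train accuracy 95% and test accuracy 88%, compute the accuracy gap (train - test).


Gap = train_accuracy - test_accuracy
= 95 - 88
= 7%
This moderate gap may indicate mild overfitting.

7


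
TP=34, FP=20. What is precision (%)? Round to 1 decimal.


Precision = TP / (TP + FP) * 100
= 34 / (34 + 20)
= 34 / 54
= 0.6296
= 63.0%

63.0


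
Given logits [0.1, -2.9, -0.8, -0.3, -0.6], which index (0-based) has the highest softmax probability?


Softmax is a monotonic transformation, so it preserves the argmax.
We need to find the index of the maximum logit.
Index 0: 0.1
Index 1: -2.9
Index 2: -0.8
Index 3: -0.3
Index 4: -0.6
Maximum logit = 0.1 at index 0

0


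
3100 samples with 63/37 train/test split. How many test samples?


Train samples = 3100 * 63% = 1953
Test samples = 3100 - 1953
= 1147

1147


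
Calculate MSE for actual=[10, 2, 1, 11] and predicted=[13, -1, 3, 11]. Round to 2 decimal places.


Differences: [-3, 3, -2, 0]
Squared errors: [9, 9, 4, 0]
Sum of squared errors = 22
MSE = 22 / 4 = 5.50

5.50


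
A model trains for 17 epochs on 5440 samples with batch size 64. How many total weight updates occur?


Iterations per epoch = 5440 / 64 = 85
Total updates = iterations_per_epoch * epochs
= 85 * 17
= 1445

1445


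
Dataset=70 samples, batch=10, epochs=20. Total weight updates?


Iterations per epoch = 70 / 10 = 7
Total updates = iterations_per_epoch * epochs
= 7 * 20
= 140

140


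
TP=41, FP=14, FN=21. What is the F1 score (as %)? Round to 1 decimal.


Precision = TP / (TP + FP) = 41 / 55 = 0.7455
Recall = TP / (TP + FN) = 41 / 62 = 0.6613
F1 = 2 * P * R / (P + R)
= 2 * 0.7455 * 0.6613 / (0.7455 + 0.6613)
= 0.9859 / 1.4067
= 0.7009
As percentage: 70.1%

70.1


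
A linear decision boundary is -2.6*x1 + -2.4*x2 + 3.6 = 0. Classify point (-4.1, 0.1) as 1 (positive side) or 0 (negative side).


Compute -2.6 * -4.1 + -2.4 * 0.1 + 3.6
= 10.66 + -0.24 + 3.6
= 14.02
Since 14.02 >= 0, the point is on the positive side.

1


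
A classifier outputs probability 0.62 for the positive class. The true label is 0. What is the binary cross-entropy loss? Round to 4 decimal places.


For y=0: Loss = -log(1-p)
= -log(1 - 0.62)
= -log(0.38)
= -(-0.9676)
= 0.9676

0.9676


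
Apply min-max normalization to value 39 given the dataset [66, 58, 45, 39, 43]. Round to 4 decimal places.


Min = 39, Max = 66
Range = 66 - 39 = 27
Scaled = (x - min) / (max - min)
= (39 - 39) / 27
= 0 / 27
= 0.0000

0.0000


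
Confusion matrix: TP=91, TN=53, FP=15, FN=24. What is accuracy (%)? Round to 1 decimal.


Accuracy = (TP + TN) / (TP + TN + FP + FN) * 100
= (91 + 53) / (91 + 53 + 15 + 24)
= 144 / 183
= 0.7869
= 78.7%

78.7


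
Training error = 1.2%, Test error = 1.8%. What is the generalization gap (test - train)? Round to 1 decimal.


Generalization gap = test_error - train_error
= 1.8 - 1.2
= 0.6%
A small gap suggests good generalization.

0.6


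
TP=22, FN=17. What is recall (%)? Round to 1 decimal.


Recall = TP / (TP + FN) * 100
= 22 / (22 + 17)
= 22 / 39
= 0.5641
= 56.4%

56.4


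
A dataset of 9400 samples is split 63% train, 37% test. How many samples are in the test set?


Train samples = 9400 * 63% = 5922
Test samples = 9400 - 5922
= 3478

3478


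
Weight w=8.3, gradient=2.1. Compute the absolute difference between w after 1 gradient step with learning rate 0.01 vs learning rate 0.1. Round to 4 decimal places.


With lr=0.01: w_new = 8.3 - 0.01 * 2.1 = 8.279
With lr=0.1: w_new = 8.3 - 0.1 * 2.1 = 8.09
Absolute difference = |8.279 - 8.09|
= 0.1890

0.1890


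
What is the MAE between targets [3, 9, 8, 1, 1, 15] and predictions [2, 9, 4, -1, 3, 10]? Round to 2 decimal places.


Absolute errors: [1, 0, 4, 2, 2, 5]
Sum of absolute errors = 14
MAE = 14 / 6 = 2.33

2.33


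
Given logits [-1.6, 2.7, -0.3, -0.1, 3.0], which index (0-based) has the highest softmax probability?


Softmax is a monotonic transformation, so it preserves the argmax.
We need to find the index of the maximum logit.
Index 0: -1.6
Index 1: 2.7
Index 2: -0.3
Index 3: -0.1
Index 4: 3.0
Maximum logit = 3.0 at index 4

4


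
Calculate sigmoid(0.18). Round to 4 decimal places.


sigmoid(z) = 1 / (1 + exp(-z))
exp(-(0.18)) = exp(-0.18) = 0.8353
1 + 0.8353 = 1.8353
1 / 1.8353 = 0.5449

0.5449


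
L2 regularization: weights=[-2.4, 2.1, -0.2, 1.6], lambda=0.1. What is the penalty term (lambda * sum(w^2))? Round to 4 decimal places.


Squaring each weight:
(-2.4)^2 = 5.76
2.1^2 = 4.41
(-0.2)^2 = 0.04
1.6^2 = 2.56
Sum of squares = 12.77
Penalty = 0.1 * 12.77 = 1.2770

1.2770


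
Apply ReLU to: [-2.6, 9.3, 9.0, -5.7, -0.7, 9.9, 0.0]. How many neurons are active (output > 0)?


ReLU(x) = max(0, x) for each element:
ReLU(-2.6) = 0
ReLU(9.3) = 9.3
ReLU(9.0) = 9.0
ReLU(-5.7) = 0
ReLU(-0.7) = 0
ReLU(9.9) = 9.9
ReLU(0.0) = 0
Active neurons (>0): 3

3


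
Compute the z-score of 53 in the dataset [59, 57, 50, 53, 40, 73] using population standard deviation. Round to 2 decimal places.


Mean = (59 + 57 + 50 + 53 + 40 + 73) / 6 = 55.3333
Variance = sum((x_i - mean)^2) / n = 99.5556
Std = sqrt(99.5556) = 9.9778
Z = (x - mean) / std
= (53 - 55.3333) / 9.9778
= -2.3333 / 9.9778
= -0.23

-0.23


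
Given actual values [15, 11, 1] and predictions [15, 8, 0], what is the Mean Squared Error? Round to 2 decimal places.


Differences: [0, 3, 1]
Squared errors: [0, 9, 1]
Sum of squared errors = 10
MSE = 10 / 3 = 3.33

3.33


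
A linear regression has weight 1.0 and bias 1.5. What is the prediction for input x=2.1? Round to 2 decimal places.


y = 1.0 * 2.1 + (1.5)
= 2.1 + (1.5)
= 3.60

3.60


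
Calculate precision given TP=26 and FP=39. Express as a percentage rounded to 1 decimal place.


Precision = TP / (TP + FP) * 100
= 26 / (26 + 39)
= 26 / 65
= 0.4
= 40.0%

40.0


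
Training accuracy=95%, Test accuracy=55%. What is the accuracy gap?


Gap = train_accuracy - test_accuracy
= 95 - 55
= 40%
This large gap strongly indicates overfitting.

40


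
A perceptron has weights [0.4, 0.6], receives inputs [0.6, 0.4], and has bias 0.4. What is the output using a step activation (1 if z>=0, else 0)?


z = w . x + b
= 0.4*0.6 + 0.6*0.4 + 0.4
= 0.24 + 0.24 + 0.4
= 0.48 + 0.4
= 0.88
Since z = 0.88 >= 0, output = 1

1


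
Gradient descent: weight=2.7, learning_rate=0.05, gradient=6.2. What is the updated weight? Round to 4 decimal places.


w_new = w_old - lr * gradient
= 2.7 - 0.05 * 6.2
= 2.7 - (0.31)
= 2.3900

2.3900


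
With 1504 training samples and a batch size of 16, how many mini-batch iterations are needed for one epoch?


Iterations per epoch = dataset_size / batch_size
= 1504 / 16
= 94

94


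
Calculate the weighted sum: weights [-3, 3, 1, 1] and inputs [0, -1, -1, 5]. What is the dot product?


Element-wise products:
-3 * 0 = 0
3 * -1 = -3
1 * -1 = -1
1 * 5 = 5
Sum = 0 + -3 + -1 + 5
= 1

1


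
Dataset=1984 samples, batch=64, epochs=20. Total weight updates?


Iterations per epoch = 1984 / 64 = 31
Total updates = iterations_per_epoch * epochs
= 31 * 20
= 620

620


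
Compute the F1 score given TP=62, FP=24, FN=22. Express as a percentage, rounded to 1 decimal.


Precision = TP / (TP + FP) = 62 / 86 = 0.7209
Recall = TP / (TP + FN) = 62 / 84 = 0.7381
F1 = 2 * P * R / (P + R)
= 2 * 0.7209 * 0.7381 / (0.7209 + 0.7381)
= 1.0642 / 1.459
= 0.7294
As percentage: 72.9%

72.9


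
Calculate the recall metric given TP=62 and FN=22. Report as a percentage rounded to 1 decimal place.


Recall = TP / (TP + FN) * 100
= 62 / (62 + 22)
= 62 / 84
= 0.7381
= 73.8%

73.8


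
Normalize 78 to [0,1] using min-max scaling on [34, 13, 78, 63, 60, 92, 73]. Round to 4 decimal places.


Min = 13, Max = 92
Range = 92 - 13 = 79
Scaled = (x - min) / (max - min)
= (78 - 13) / 79
= 65 / 79
= 0.8228

0.8228


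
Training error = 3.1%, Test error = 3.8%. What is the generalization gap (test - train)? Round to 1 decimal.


Generalization gap = test_error - train_error
= 3.8 - 3.1
= 0.7%
A small gap suggests good generalization.

0.7


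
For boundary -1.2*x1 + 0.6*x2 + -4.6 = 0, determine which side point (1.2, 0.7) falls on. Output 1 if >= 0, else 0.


Compute -1.2 * 1.2 + 0.6 * 0.7 + -4.6
= -1.44 + 0.42 + -4.6
= -5.62
Since -5.62 < 0, the point is on the negative side.

0


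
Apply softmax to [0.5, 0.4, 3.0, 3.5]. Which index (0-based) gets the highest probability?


Softmax is a monotonic transformation, so it preserves the argmax.
We need to find the index of the maximum logit.
Index 0: 0.5
Index 1: 0.4
Index 2: 3.0
Index 3: 3.5
Maximum logit = 3.5 at index 3

3


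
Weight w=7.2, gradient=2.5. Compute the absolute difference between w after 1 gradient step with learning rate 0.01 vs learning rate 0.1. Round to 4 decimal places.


With lr=0.01: w_new = 7.2 - 0.01 * 2.5 = 7.175
With lr=0.1: w_new = 7.2 - 0.1 * 2.5 = 6.95
Absolute difference = |7.175 - 6.95|
= 0.2250

0.2250


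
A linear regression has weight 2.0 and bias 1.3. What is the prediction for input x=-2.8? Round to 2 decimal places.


y = 2.0 * -2.8 + (1.3)
= -5.6 + (1.3)
= -4.30

-4.30


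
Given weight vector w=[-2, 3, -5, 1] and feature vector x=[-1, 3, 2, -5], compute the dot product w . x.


Element-wise products:
-2 * -1 = 2
3 * 3 = 9
-5 * 2 = -10
1 * -5 = -5
Sum = 2 + 9 + -10 + -5
= -4

-4


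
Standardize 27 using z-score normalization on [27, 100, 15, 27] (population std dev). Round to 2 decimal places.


Mean = (27 + 100 + 15 + 27) / 4 = 42.25
Variance = sum((x_i - mean)^2) / n = 1135.6875
Std = sqrt(1135.6875) = 33.7
Z = (x - mean) / std
= (27 - 42.25) / 33.7
= -15.25 / 33.7
= -0.45

-0.45


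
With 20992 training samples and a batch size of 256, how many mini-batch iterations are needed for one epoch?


Iterations per epoch = dataset_size / batch_size
= 20992 / 256
= 82

82


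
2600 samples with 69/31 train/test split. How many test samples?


Train samples = 2600 * 69% = 1794
Test samples = 2600 - 1794
= 806

806


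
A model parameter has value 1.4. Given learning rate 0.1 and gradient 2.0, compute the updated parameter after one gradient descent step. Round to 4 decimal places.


w_new = w_old - lr * gradient
= 1.4 - 0.1 * 2.0
= 1.4 - (0.2)
= 1.2000

1.2000


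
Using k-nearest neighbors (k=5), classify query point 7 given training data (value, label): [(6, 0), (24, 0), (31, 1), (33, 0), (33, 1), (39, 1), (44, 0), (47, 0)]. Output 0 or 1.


Distances from query 7:
Point 6 (class 0): distance = 1
Point 24 (class 0): distance = 17
Point 31 (class 1): distance = 24
Point 33 (class 0): distance = 26
Point 33 (class 1): distance = 26
K=5 nearest neighbors: classes = [0, 0, 1, 0, 1]
Votes for class 1: 2 / 5
Majority vote => class 0

0


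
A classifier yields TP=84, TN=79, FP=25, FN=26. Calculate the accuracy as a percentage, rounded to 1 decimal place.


Accuracy = (TP + TN) / (TP + TN + FP + FN) * 100
= (84 + 79) / (84 + 79 + 25 + 26)
= 163 / 214
= 0.7617
= 76.2%

76.2


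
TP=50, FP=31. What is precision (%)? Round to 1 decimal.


Precision = TP / (TP + FP) * 100
= 50 / (50 + 31)
= 50 / 81
= 0.6173
= 61.7%

61.7


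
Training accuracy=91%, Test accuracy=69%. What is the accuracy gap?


Gap = train_accuracy - test_accuracy
= 91 - 69
= 22%
This large gap strongly indicates overfitting.

22


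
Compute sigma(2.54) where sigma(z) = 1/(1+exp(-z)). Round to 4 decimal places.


sigmoid(z) = 1 / (1 + exp(-z))
exp(-(2.54)) = exp(-2.54) = 0.0789
1 + 0.0789 = 1.0789
1 / 1.0789 = 0.9269

0.9269


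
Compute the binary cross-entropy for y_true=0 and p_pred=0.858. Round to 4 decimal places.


For y=0: Loss = -log(1-p)
= -log(1 - 0.858)
= -log(0.142)
= -(-1.9519)
= 1.9519

1.9519


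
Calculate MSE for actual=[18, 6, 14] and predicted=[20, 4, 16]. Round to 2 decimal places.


Differences: [-2, 2, -2]
Squared errors: [4, 4, 4]
Sum of squared errors = 12
MSE = 12 / 3 = 4.00

4.00


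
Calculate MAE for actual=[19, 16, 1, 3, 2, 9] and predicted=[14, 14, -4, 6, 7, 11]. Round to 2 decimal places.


Absolute errors: [5, 2, 5, 3, 5, 2]
Sum of absolute errors = 22
MAE = 22 / 6 = 3.67

3.67


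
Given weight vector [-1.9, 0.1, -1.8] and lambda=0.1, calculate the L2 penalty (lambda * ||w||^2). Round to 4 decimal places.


Squaring each weight:
(-1.9)^2 = 3.61
0.1^2 = 0.01
(-1.8)^2 = 3.24
Sum of squares = 6.86
Penalty = 0.1 * 6.86 = 0.6860

0.6860


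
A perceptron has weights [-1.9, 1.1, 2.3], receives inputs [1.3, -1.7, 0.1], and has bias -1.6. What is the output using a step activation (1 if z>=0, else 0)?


z = w . x + b
= -1.9*1.3 + 1.1*-1.7 + 2.3*0.1 + -1.6
= -2.47 + -1.87 + 0.23 + -1.6
= -4.11 + -1.6
= -5.71
Since z = -5.71 < 0, output = 0

0
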